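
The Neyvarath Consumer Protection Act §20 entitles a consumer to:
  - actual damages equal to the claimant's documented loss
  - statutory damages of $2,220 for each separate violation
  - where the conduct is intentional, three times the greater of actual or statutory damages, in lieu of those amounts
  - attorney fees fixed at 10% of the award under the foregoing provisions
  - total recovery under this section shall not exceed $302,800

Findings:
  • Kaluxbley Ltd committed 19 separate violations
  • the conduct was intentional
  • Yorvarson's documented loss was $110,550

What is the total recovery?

$302,800

Statutory damages: 19 × $2,220 = $42,180
Greater of actual damages ($110,550) or statutory damages ($42,180): $110,550
Trebled: 3 × $110,550 = $331,650
Attorney fees: 10% of $331,650 = $33,165
Total before cap: $331,650 + $33,165 = $364,815
Cap at $302,800: $364,815 exceeds the cap → $302,800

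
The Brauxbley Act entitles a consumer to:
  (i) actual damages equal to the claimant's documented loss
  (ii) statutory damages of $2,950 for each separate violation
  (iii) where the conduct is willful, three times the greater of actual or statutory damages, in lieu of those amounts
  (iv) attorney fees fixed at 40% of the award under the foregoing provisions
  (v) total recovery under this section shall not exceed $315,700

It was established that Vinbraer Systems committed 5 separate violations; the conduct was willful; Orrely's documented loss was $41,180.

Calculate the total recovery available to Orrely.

Statutory damages: 5 × $2,950 = $14,750
Greater of actual damages ($41,180) or statutory damages ($14,750): $41,180
Trebled: 3 × $41,180 = $123,540
Attorney fees: 40% of $123,540 = $49,416
Total before cap: $123,540 + $49,416 = $172,956
Cap at $315,700: $172,956 is within the cap, no reduction.

$172,956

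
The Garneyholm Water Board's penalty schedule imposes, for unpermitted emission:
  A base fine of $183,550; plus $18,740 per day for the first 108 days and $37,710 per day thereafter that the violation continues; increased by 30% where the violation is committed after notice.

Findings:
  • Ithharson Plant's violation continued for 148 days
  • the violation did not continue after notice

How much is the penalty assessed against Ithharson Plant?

First 108 days: 108 × $18,740 = $2,023,920
Remaining days: (148 − 108) × $37,710 = $1,508,400
Per-day component: $2,023,920 + $1,508,400 = $3,532,320
Base plus per-day: $183,550 + $3,532,320 = $3,715,870
The violation did not continue after notice: no 30% increase.

Civil penalty: $3,715,870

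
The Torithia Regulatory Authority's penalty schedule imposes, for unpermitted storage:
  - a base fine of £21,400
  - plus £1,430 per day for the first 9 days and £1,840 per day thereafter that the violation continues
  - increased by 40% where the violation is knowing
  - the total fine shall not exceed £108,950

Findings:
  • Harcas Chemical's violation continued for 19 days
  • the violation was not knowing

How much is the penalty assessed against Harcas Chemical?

£52,670

First 9 days: 9 × £1,430 = £12,870
Remaining days: (19 − 9) × £1,840 = £18,400
Per-day component: £12,870 + £18,400 = £31,270
Base plus per-day: £21,400 + £31,270 = £52,670
The violation was not knowing: no 40% increase.
Cap at £108,950: £52,670 is within the cap, no reduction.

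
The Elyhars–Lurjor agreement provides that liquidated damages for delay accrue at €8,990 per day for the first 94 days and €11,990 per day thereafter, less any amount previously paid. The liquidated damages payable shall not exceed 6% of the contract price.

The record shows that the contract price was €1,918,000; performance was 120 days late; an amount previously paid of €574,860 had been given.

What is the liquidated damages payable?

€115,080

First 94 days: 94 × €8,990 = €845,060
Remaining days: (120 − 94) × €11,990 = €311,740
Accrued per-day damages: €845,060 + €311,740 = €1,156,800
Less amount previously paid: €1,156,800 − €574,860 = €581,940
Cap: 6% of €1,918,000 = €115,080
Cap at €115,080: €581,940 exceeds the cap → €115,080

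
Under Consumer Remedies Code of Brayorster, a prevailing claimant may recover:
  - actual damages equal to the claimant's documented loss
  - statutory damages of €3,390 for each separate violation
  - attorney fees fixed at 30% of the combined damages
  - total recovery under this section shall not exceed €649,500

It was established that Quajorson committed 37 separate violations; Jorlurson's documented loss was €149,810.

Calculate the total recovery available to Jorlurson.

€357,812

Statutory damages: 37 × €3,390 = €125,430
Combined damages: €149,810 + €125,430 = €275,240
Attorney fees: 30% of €275,240 = €82,572
Total before cap: €275,240 + €82,572 = €357,812
Cap at €649,500: €357,812 is within the cap, no reduction.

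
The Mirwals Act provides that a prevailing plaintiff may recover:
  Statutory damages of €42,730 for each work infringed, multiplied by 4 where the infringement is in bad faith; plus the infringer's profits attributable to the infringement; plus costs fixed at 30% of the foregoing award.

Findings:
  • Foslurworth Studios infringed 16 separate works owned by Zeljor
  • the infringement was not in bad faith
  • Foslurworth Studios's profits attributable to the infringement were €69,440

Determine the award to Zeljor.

€979,056

Statutory damages: 16 × €42,730 = €683,680
Infringement not in bad faith: no ×4 enhancement.
Combined award: €683,680 + €69,440 = €753,120
Costs: 30% of €753,120 = €225,936
Award plus costs: €753,120 + €225,936 = €979,056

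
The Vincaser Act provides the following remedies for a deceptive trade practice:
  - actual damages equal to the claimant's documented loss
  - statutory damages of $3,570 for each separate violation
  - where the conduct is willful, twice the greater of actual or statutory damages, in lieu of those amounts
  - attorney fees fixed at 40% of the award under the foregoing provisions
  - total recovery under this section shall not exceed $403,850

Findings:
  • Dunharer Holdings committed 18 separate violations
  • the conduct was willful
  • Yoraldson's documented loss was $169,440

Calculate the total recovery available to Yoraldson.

$403,850

Statutory damages: 18 × $3,570 = $64,260
Greater of actual damages ($169,440) or statutory damages ($64,260): $169,440
Doubled: 2 × $169,440 = $338,880
Attorney fees: 40% of $338,880 = $135,552
Total before cap: $338,880 + $135,552 = $474,432
Cap at $403,850: $474,432 exceeds the cap → $403,850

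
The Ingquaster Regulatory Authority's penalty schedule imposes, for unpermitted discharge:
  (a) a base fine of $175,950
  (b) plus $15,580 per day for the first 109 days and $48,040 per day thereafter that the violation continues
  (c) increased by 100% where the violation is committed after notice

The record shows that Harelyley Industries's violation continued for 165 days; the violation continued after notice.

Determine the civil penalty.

First 109 days: 109 × $15,580 = $1,698,220
Remaining days: (165 − 109) × $48,040 = $2,690,240
Per-day component: $1,698,220 + $2,690,240 = $4,388,460
Base plus per-day: $175,950 + $4,388,460 = $4,564,410
Enhancement: 100% of $4,564,410 = $4,564,410
Enhanced fine: $4,564,410 + $4,564,410 = $9,128,820

$9,128,820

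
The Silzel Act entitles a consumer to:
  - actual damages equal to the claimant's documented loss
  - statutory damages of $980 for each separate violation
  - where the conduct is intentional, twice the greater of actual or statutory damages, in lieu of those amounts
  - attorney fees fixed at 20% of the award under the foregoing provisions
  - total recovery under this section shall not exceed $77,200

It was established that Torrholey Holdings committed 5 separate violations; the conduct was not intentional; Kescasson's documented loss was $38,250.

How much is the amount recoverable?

Statutory damages: 5 × $980 = $4,900
Conduct not intentional: the in-lieu enhancement does not apply.
Actual plus statutory damages: $38,250 + $4,900 = $43,150
Attorney fees: 20% of $43,150 = $8,630
Total before cap: $43,150 + $8,630 = $51,780
Cap at $77,200: $51,780 is within the cap, no reduction.

$51,780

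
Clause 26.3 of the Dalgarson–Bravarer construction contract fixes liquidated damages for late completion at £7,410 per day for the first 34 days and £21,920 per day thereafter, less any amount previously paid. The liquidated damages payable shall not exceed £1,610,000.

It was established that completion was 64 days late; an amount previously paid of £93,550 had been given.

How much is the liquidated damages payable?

£815,990

First 34 days: 34 × £7,410 = £251,940
Remaining days: (64 − 34) × £21,920 = £657,600
Accrued per-day damages: £251,940 + £657,600 = £909,540
Less amount previously paid: £909,540 − £93,550 = £815,990
Cap at £1,610,000: £815,990 is within the cap, no reduction.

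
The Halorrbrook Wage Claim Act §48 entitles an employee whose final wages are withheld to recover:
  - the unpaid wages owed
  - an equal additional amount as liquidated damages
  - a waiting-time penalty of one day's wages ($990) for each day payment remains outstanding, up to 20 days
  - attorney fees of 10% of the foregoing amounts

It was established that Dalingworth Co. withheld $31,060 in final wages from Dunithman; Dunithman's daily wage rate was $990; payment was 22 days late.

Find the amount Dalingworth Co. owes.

Liquidated damages (equal amount): $31,060
Penalty days: min(22, 20) = 20
Waiting-time penalty: 20 × $990 = $19,800
Subtotal: $31,060 + $31,060 + $19,800 = $81,920
Attorney fees: 10% of $81,920 = $8,192
Total award: $81,920 + $8,192 = $90,112

$90,112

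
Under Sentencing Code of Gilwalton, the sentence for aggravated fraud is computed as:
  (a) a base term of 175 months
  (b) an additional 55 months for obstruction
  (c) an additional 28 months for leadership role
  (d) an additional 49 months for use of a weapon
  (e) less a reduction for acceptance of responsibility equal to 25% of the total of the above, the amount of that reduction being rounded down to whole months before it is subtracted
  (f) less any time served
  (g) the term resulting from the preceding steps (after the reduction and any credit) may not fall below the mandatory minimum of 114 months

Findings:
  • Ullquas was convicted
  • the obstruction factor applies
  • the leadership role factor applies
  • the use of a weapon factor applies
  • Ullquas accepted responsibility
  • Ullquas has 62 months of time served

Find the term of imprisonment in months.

169 months

Obstruction enhancement: +55 months
Leadership role enhancement: +28 months
Use of a weapon enhancement: +49 months
Adjusted term: 175 months + 55 months + 28 months + 49 months = 307 months
Acceptance of responsibility reduction: 25% of 307 months = 76 months (rounded down)
After reduction: 307 − 76 = 231 months
Less time served: 231 months − 62 months = 169 months
Minimum 114 months: 169 months meets the minimum, no increase.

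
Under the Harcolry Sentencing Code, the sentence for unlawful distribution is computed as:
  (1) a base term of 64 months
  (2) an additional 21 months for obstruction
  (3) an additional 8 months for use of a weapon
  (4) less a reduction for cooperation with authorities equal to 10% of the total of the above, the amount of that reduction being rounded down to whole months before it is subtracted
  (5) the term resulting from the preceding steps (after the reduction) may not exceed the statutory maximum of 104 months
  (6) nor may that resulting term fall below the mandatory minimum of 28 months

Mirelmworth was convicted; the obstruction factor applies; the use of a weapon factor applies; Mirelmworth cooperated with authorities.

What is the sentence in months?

84 months

Obstruction enhancement: +21 months
Use of a weapon enhancement: +8 months
Adjusted term: 64 months + 21 months + 8 months = 93 months
Cooperation with authorities reduction: 10% of 93 months = 9 months (rounded down)
After reduction: 93 − 9 = 84 months
Cap at 104 months: 84 months is within the cap, no reduction.
Minimum 28 months: 84 months meets the minimum, no increase.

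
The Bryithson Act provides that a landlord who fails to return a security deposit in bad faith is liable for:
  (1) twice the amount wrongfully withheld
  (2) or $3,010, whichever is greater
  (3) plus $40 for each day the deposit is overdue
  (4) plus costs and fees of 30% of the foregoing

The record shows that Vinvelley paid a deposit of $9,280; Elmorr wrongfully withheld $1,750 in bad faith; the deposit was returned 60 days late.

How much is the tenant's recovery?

$7,670

Doubled: 2 × $1,750 = $3,500
Minimum $3,010: $3,500 meets the minimum, no increase.
Late-return penalty: 60 × $40 = $2,400
Damages plus late penalty: $3,500 + $2,400 = $5,900
Costs and fees: 30% of $5,900 = $1,770
Total recovery: $5,900 + $1,770 = $7,670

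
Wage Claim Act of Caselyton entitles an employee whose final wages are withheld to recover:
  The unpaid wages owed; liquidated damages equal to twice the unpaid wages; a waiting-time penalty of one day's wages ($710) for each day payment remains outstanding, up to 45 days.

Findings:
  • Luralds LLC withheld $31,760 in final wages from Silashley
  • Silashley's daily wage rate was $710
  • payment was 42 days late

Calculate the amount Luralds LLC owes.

Doubled: 2 × $31,760 = $63,520
Penalty days: min(42, 45) = 42
Waiting-time penalty: 42 × $710 = $29,820
Total award: $31,760 + $63,520 + $29,820 = $125,100

$125,100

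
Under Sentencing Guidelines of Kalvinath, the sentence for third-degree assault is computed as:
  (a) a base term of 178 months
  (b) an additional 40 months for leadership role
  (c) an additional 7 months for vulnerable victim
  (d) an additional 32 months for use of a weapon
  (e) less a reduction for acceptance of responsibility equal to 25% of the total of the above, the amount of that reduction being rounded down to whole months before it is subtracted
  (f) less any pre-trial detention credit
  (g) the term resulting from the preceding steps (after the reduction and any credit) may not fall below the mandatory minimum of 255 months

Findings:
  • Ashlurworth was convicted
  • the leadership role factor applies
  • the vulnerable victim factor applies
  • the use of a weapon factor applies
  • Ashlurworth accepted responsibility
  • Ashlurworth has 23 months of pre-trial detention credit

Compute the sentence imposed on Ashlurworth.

Leadership role enhancement: +40 months
Vulnerable victim enhancement: +7 months
Use of a weapon enhancement: +32 months
Adjusted term: 178 months + 40 months + 7 months + 32 months = 257 months
Acceptance of responsibility reduction: 25% of 257 months = 64 months (rounded down)
After reduction: 257 − 64 = 193 months
Less pre-trial detention credit: 193 months − 23 months = 170 months
Minimum 255 months: 170 months is below the minimum → 255 months

255 months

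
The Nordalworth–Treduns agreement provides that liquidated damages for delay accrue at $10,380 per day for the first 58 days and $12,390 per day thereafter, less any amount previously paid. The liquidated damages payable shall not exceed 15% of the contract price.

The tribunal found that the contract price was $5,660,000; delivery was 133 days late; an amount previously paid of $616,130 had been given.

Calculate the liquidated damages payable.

First 58 days: 58 × $10,380 = $602,040
Remaining days: (133 − 58) × $12,390 = $929,250
Accrued per-day damages: $602,040 + $929,250 = $1,531,290
Less amount previously paid: $1,531,290 − $616,130 = $915,160
Cap: 15% of $5,660,000 = $849,000
Cap at $849,000: $915,160 exceeds the cap → $849,000

Liquidated damages: $849,000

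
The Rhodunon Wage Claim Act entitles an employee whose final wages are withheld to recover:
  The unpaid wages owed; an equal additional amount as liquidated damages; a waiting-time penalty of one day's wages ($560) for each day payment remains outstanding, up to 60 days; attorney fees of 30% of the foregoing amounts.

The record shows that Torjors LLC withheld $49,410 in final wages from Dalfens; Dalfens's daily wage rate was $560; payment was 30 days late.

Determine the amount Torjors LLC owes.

Liquidated damages (equal amount): $49,410
Penalty days: min(30, 60) = 30
Waiting-time penalty: 30 × $560 = $16,800
Subtotal: $49,410 + $49,410 + $16,800 = $115,620
Attorney fees: 30% of $115,620 = $34,686
Total award: $115,620 + $34,686 = $150,306

$150,306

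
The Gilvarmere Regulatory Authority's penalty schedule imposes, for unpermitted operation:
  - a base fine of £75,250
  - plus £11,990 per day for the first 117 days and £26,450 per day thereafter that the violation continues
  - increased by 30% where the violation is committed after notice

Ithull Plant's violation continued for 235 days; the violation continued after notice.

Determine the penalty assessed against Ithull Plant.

£5,978,934

First 117 days: 117 × £11,990 = £1,402,830
Remaining days: (235 − 117) × £26,450 = £3,121,100
Per-day component: £1,402,830 + £3,121,100 = £4,523,930
Base plus per-day: £75,250 + £4,523,930 = £4,599,180
Enhancement: 30% of £4,599,180 = £1,379,754
Enhanced fine: £4,599,180 + £1,379,754 = £5,978,934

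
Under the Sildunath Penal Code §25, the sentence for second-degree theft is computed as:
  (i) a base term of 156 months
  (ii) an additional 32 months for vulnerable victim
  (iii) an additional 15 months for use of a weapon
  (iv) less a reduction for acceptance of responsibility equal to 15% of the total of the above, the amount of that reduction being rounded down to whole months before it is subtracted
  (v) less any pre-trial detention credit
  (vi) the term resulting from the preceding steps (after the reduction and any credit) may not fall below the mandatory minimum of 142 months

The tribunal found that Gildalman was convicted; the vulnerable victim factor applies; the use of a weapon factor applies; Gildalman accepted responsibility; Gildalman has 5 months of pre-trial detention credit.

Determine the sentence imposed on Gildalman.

168 months

Vulnerable victim enhancement: +32 months
Use of a weapon enhancement: +15 months
Adjusted term: 156 months + 32 months + 15 months = 203 months
Acceptance of responsibility reduction: 15% of 203 months = 30 months (rounded down)
After reduction: 203 − 30 = 173 months
Less pre-trial detention credit: 173 months − 5 months = 168 months
Minimum 142 months: 168 months meets the minimum, no increase.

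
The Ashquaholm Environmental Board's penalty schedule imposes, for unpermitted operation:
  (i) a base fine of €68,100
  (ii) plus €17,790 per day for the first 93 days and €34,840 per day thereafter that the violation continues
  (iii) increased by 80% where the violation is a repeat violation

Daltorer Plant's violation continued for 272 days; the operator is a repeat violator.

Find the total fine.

First 93 days: 93 × €17,790 = €1,654,470
Remaining days: (272 − 93) × €34,840 = €6,236,360
Per-day component: €1,654,470 + €6,236,360 = €7,890,830
Base plus per-day: €68,100 + €7,890,830 = €7,958,930
Enhancement: 80% of €7,958,930 = €6,367,144
Enhanced fine: €7,958,930 + €6,367,144 = €14,326,074

€14,326,074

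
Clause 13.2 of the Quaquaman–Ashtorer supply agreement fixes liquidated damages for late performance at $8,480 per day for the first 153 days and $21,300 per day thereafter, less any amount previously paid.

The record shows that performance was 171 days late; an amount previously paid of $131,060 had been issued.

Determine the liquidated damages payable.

$1,549,780

First 153 days: 153 × $8,480 = $1,297,440
Remaining days: (171 − 153) × $21,300 = $383,400
Accrued per-day damages: $1,297,440 + $383,400 = $1,680,840
Less amount previously paid: $1,680,840 − $131,060 = $1,549,780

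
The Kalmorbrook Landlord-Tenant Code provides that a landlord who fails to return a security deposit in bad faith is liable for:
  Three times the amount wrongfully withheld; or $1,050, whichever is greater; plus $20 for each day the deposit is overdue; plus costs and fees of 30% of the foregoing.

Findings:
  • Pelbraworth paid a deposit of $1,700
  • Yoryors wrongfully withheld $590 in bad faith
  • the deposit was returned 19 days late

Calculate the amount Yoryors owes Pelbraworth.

$2,795

Trebled: 3 × $590 = $1,770
Minimum $1,050: $1,770 meets the minimum, no increase.
Late-return penalty: 19 × $20 = $380
Damages plus late penalty: $1,770 + $380 = $2,150
Costs and fees: 30% of $2,150 = $645
Total recovery: $2,150 + $645 = $2,795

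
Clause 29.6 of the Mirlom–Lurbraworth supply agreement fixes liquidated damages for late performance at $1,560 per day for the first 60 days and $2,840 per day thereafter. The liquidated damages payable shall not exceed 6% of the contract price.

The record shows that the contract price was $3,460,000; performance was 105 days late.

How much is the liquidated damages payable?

First 60 days: 60 × $1,560 = $93,600
Remaining days: (105 − 60) × $2,840 = $127,800
Accrued per-day damages: $93,600 + $127,800 = $221,400
Cap: 6% of $3,460,000 = $207,600
Cap at $207,600: $221,400 exceeds the cap → $207,600

$207,600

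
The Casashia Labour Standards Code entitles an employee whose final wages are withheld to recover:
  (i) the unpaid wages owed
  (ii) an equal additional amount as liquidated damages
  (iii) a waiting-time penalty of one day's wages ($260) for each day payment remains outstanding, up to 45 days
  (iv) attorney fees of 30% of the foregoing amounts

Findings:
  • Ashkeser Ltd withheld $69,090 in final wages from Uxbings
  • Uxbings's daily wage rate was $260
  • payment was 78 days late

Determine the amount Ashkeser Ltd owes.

Liquidated damages (equal amount): $69,090
Penalty days: min(78, 45) = 45
Waiting-time penalty: 45 × $260 = $11,700
Subtotal: $69,090 + $69,090 + $11,700 = $149,880
Attorney fees: 30% of $149,880 = $44,964
Total award: $149,880 + $44,964 = $194,844

$194,844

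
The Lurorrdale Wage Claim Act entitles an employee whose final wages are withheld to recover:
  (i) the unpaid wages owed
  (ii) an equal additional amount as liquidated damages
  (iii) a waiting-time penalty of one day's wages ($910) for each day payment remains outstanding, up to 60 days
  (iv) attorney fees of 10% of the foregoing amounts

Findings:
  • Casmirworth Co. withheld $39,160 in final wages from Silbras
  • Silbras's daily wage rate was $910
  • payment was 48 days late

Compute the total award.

$134,200

Liquidated damages (equal amount): $39,160
Penalty days: min(48, 60) = 48
Waiting-time penalty: 48 × $910 = $43,680
Subtotal: $39,160 + $39,160 + $43,680 = $122,000
Attorney fees: 10% of $122,000 = $12,200
Total award: $122,000 + $12,200 = $134,200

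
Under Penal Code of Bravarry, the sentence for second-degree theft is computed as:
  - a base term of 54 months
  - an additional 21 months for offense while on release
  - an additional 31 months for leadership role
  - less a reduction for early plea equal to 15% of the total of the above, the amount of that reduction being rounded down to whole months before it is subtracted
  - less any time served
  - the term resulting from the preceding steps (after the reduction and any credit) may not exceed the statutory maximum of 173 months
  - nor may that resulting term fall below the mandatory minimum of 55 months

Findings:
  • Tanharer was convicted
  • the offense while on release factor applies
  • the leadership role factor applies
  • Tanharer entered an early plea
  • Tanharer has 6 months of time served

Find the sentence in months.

Offense while on release enhancement: +21 months
Leadership role enhancement: +31 months
Adjusted term: 54 months + 21 months + 31 months = 106 months
Early plea reduction: 15% of 106 months = 15 months (rounded down)
After reduction: 106 − 15 = 91 months
Less time served: 91 months − 6 months = 85 months
Cap at 173 months: 85 months is within the cap, no reduction.
Minimum 55 months: 85 months meets the minimum, no increase.

85 months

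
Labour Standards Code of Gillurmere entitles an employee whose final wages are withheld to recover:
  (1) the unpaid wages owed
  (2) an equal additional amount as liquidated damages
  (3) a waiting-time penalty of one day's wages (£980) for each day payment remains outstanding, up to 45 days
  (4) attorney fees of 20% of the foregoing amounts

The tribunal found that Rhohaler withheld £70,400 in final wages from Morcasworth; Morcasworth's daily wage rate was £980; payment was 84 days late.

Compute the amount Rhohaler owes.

Liquidated damages (equal amount): £70,400
Penalty days: min(84, 45) = 45
Waiting-time penalty: 45 × £980 = £44,100
Subtotal: £70,400 + £70,400 + £44,100 = £184,900
Attorney fees: 20% of £184,900 = £36,980
Total award: £184,900 + £36,980 = £221,880

£221,880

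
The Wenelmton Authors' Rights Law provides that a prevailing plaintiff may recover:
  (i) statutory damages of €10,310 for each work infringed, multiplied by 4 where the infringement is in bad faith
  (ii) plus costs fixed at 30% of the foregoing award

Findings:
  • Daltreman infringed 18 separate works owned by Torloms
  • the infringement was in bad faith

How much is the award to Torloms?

Statutory damages: 18 × €10,310 = €185,580
Multiplied by 4: 4 × €185,580 = €742,320
Costs: 30% of €742,320 = €222,696
Award plus costs: €742,320 + €222,696 = €965,016

€965,016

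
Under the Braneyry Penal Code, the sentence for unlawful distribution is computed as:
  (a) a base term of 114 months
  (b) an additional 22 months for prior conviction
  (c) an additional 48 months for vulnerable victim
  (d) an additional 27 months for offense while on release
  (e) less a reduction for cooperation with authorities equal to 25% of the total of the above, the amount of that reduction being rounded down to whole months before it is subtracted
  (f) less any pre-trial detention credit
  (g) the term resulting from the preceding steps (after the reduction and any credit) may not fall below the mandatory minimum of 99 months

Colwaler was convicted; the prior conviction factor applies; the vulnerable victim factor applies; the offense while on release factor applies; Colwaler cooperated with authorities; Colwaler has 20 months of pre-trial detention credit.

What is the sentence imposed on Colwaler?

Prior conviction enhancement: +22 months
Vulnerable victim enhancement: +48 months
Offense while on release enhancement: +27 months
Adjusted term: 114 months + 22 months + 48 months + 27 months = 211 months
Cooperation with authorities reduction: 25% of 211 months = 52 months (rounded down)
After reduction: 211 − 52 = 159 months
Less pre-trial detention credit: 159 months − 20 months = 139 months
Minimum 99 months: 139 months meets the minimum, no increase.

139 months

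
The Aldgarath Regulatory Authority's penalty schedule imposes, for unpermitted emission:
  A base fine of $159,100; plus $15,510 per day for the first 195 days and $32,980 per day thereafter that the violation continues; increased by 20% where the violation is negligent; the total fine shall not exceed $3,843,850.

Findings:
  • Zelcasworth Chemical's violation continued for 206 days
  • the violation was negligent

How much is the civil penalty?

Civil penalty: $3,843,850

First 195 days: 195 × $15,510 = $3,024,450
Remaining days: (206 − 195) × $32,980 = $362,780
Per-day component: $3,024,450 + $362,780 = $3,387,230
Base plus per-day: $159,100 + $3,387,230 = $3,546,330
Enhancement: 20% of $3,546,330 = $709,266
Enhanced fine: $3,546,330 + $709,266 = $4,255,596
Cap at $3,843,850: $4,255,596 exceeds the cap → $3,843,850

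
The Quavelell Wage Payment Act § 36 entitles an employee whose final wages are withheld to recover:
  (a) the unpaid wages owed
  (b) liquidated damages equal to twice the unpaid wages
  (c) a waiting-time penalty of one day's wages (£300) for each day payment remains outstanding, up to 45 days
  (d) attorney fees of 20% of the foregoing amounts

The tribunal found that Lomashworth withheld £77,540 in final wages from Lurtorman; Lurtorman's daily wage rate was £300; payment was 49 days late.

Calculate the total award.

Doubled: 2 × £77,540 = £155,080
Penalty days: min(49, 45) = 45
Waiting-time penalty: 45 × £300 = £13,500
Subtotal: £77,540 + £155,080 + £13,500 = £246,120
Attorney fees: 20% of £246,120 = £49,224
Total award: £246,120 + £49,224 = £295,344

£295,344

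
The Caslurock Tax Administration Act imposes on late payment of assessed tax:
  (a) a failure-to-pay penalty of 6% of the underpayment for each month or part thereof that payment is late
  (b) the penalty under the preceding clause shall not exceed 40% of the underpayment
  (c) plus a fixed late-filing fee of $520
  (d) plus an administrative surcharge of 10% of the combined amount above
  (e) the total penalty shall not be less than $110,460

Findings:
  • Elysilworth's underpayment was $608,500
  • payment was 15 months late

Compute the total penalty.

Penalty: $268,312

Accrued rate: 6% × 15 = 90%, capped at 40% → 40%
Failure-to-pay penalty: 40% of $608,500 = $243,400
Penalty before surcharge: $243,400 + $520 = $243,920
Administrative surcharge: 10% of $243,920 = $24,392
Total penalty: $243,920 + $24,392 = $268,312
Minimum $110,460: $268,312 meets the minimum, no increase.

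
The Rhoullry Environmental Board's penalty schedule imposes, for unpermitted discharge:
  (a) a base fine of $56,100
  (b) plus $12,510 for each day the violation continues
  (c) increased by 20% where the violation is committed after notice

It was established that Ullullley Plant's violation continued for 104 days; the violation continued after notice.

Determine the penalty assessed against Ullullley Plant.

Per-day component: 104 × $12,510 = $1,301,040
Base plus per-day: $56,100 + $1,301,040 = $1,357,140
Enhancement: 20% of $1,357,140 = $271,428
Enhanced fine: $1,357,140 + $271,428 = $1,628,568

Civil penalty: $1,628,568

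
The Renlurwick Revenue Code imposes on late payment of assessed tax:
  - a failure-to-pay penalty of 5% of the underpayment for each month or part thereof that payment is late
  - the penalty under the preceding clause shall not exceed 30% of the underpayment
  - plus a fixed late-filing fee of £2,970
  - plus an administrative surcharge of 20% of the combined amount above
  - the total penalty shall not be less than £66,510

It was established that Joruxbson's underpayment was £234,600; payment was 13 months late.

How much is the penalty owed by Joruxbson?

Accrued rate: 5% × 13 = 65%, capped at 30% → 30%
Failure-to-pay penalty: 30% of £234,600 = £70,380
Penalty before surcharge: £70,380 + £2,970 = £73,350
Administrative surcharge: 20% of £73,350 = £14,670
Total penalty: £73,350 + £14,670 = £88,020
Minimum £66,510: £88,020 meets the minimum, no increase.

£88,020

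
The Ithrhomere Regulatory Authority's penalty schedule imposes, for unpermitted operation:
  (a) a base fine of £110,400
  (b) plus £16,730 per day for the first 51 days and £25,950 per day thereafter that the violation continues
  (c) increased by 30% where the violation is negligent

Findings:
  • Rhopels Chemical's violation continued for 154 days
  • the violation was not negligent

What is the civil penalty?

£3,636,480

First 51 days: 51 × £16,730 = £853,230
Remaining days: (154 − 51) × £25,950 = £2,672,850
Per-day component: £853,230 + £2,672,850 = £3,526,080
Base plus per-day: £110,400 + £3,526,080 = £3,636,480
The violation was not negligent: no 30% increase.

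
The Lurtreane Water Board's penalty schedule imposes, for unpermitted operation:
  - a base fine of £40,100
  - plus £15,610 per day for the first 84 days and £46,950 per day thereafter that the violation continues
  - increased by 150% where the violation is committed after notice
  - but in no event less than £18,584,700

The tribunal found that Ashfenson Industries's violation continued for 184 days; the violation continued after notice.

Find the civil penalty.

£18,584,700

First 84 days: 84 × £15,610 = £1,311,240
Remaining days: (184 − 84) × £46,950 = £4,695,000
Per-day component: £1,311,240 + £4,695,000 = £6,006,240
Base plus per-day: £40,100 + £6,006,240 = £6,046,340
Enhancement: 150% of £6,046,340 = £9,069,510
Enhanced fine: £6,046,340 + £9,069,510 = £15,115,850
Minimum £18,584,700: £15,115,850 is below the minimum → £18,584,700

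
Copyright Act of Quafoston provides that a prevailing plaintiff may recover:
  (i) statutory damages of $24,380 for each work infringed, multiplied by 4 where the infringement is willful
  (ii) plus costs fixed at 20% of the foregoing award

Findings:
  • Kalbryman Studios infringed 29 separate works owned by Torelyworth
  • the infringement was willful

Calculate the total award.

Statutory damages: 29 × $24,380 = $707,020
Multiplied by 4: 4 × $707,020 = $2,828,080
Costs: 20% of $2,828,080 = $565,616
Award plus costs: $2,828,080 + $565,616 = $3,393,696

$3,393,696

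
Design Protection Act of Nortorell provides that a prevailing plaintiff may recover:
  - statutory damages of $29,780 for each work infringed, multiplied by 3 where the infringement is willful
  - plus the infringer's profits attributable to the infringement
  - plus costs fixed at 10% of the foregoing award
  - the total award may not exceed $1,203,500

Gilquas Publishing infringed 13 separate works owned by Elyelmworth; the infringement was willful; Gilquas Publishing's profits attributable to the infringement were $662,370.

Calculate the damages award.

Statutory damages: 13 × $29,780 = $387,140
Trebled: 3 × $387,140 = $1,161,420
Combined award: $1,161,420 + $662,370 = $1,823,790
Costs: 10% of $1,823,790 = $182,379
Award plus costs: $1,823,790 + $182,379 = $2,006,169
Cap at $1,203,500: $2,006,169 exceeds the cap → $1,203,500

$1,203,500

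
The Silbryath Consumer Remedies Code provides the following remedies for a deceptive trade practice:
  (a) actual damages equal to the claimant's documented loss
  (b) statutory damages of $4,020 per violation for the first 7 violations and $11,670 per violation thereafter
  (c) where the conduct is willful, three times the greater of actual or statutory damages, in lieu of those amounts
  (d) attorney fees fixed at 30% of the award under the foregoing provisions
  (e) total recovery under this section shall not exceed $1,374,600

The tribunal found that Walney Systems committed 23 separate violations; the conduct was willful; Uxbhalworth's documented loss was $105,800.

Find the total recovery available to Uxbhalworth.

First 7 violations: 7 × $4,020 = $28,140
Remaining violations: (23 − 7) × $11,670 = $186,720
Statutory damages: $28,140 + $186,720 = $214,860
Greater of actual damages ($105,800) or statutory damages ($214,860): $214,860
Trebled: 3 × $214,860 = $644,580
Attorney fees: 30% of $644,580 = $193,374
Total before cap: $644,580 + $193,374 = $837,954
Cap at $1,374,600: $837,954 is within the cap, no reduction.

$837,954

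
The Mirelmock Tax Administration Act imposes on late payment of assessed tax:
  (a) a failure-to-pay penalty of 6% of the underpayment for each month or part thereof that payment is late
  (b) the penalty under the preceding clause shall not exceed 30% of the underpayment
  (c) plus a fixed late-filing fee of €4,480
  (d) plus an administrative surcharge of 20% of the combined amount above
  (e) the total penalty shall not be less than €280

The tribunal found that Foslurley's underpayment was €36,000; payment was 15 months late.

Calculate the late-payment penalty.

€18,336

Accrued rate: 6% × 15 = 90%, capped at 30% → 30%
Failure-to-pay penalty: 30% of €36,000 = €10,800
Penalty before surcharge: €10,800 + €4,480 = €15,280
Administrative surcharge: 20% of €15,280 = €3,056
Total penalty: €15,280 + €3,056 = €18,336
Minimum €280: €18,336 meets the minimum, no increase.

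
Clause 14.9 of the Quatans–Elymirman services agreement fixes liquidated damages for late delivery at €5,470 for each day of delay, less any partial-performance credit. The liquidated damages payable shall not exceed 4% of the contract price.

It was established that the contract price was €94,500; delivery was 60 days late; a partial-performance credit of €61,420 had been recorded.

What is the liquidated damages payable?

Per-day damages: 60 × €5,470 = €328,200
Less partial-performance credit: €328,200 − €61,420 = €266,780
Cap: 4% of €94,500 = €3,780
Cap at €3,780: €266,780 exceeds the cap → €3,780

€3,780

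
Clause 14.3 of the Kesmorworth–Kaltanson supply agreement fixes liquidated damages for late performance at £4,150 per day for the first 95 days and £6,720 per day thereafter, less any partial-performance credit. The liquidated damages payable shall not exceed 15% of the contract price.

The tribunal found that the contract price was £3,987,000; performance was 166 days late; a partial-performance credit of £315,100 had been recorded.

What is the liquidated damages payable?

First 95 days: 95 × £4,150 = £394,250
Remaining days: (166 − 95) × £6,720 = £477,120
Accrued per-day damages: £394,250 + £477,120 = £871,370
Less partial-performance credit: £871,370 − £315,100 = £556,270
Cap: 15% of £3,987,000 = £598,050
Cap at £598,050: £556,270 is within the cap, no reduction.

Liquidated damages: £556,270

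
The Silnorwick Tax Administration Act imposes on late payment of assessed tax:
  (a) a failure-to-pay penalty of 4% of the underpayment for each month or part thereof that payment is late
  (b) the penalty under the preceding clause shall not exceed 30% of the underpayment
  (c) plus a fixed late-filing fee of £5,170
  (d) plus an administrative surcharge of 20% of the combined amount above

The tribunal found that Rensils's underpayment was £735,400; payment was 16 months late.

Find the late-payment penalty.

£270,948

Accrued rate: 4% × 16 = 64%, capped at 30% → 30%
Failure-to-pay penalty: 30% of £735,400 = £220,620
Penalty before surcharge: £220,620 + £5,170 = £225,790
Administrative surcharge: 20% of £225,790 = £45,158
Total penalty: £225,790 + £45,158 = £270,948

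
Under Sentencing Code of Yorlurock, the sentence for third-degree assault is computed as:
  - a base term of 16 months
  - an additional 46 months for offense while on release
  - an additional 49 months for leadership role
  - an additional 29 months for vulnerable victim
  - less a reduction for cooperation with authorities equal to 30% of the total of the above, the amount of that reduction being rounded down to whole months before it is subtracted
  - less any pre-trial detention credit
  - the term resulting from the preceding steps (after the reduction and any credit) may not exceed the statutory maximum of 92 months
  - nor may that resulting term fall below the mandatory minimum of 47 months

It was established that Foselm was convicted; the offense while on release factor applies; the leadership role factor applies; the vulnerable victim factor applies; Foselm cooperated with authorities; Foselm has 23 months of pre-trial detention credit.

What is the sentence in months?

Offense while on release enhancement: +46 months
Leadership role enhancement: +49 months
Vulnerable victim enhancement: +29 months
Adjusted term: 16 months + 46 months + 49 months + 29 months = 140 months
Cooperation with authorities reduction: 30% of 140 months = 42 months (rounded down)
After reduction: 140 − 42 = 98 months
Less pre-trial detention credit: 98 months − 23 months = 75 months
Cap at 92 months: 75 months is within the cap, no reduction.
Minimum 47 months: 75 months meets the minimum, no increase.

75 months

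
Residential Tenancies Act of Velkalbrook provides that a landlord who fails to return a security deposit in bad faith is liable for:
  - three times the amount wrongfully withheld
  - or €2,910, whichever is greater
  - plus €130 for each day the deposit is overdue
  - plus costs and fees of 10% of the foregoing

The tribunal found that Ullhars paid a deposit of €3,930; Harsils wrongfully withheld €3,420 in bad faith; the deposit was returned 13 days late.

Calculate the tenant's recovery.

€13,145

Trebled: 3 × €3,420 = €10,260
Minimum €2,910: €10,260 meets the minimum, no increase.
Late-return penalty: 13 × €130 = €1,690
Damages plus late penalty: €10,260 + €1,690 = €11,950
Costs and fees: 10% of €11,950 = €1,195
Total recovery: €11,950 + €1,195 = €13,145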